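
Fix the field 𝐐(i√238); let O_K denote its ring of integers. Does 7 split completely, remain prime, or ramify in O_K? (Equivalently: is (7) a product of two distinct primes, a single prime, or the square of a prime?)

7 is ramified

Since -238 ≢ 1 mod 4, the ring of integers is ℤ[√-238] with discriminant 4·(-238) = -952.
7 divides disc(K) = -952, so 7 ramifies.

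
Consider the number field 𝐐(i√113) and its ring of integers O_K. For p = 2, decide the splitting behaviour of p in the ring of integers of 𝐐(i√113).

ramifies in O_K

-113 mod 4 = 3, hence disc K = 4·(-113) = -452 and O_K = ℤ[√-113].
disc(K) = -452 = 2·(-226), so p = 2 is ramified.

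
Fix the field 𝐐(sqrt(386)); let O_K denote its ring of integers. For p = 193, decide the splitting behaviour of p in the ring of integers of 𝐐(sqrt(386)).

Since 386 ≢ 1 mod 4, the ring of integers is ℤ[√386] with discriminant 4·386 = 1544.
Ramification test: 193 | 1544. The prime 193 ramifies in K.

p ramifies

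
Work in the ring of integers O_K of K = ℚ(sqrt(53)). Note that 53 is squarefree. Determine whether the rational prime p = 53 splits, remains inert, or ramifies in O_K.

53 mod 4 = 1, hence disc K = 53 and O_K = ℤ[(1+√53)/2].
Ramification test: 53 | 53. The prime 53 ramifies in K.

ramified — (53) = 𝔭²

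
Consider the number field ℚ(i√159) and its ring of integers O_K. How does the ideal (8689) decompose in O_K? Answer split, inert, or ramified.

Since -159 ≡ 1 mod 4, the ring of integers is ℤ[(1+√-159)/2] with discriminant -159.
disc(K) = -159 is not divisible by 8689; 8689 is unramified.
Legendre symbol by Euler's criterion: (-159/8689) ≡ (-159)^4344 ≡ 8688 (mod 8689), i.e. (-159/8689) = -1.
Legendre symbol -1 ⇒ 8689 is inert.

inert — (8689) stays prime in O_K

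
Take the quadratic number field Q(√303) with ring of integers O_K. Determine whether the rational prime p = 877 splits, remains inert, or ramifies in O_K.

d = 303 ≡ 3 (mod 4), so O_K = ℤ[√303] and disc(K) = 4d = 1212.
Since gcd(877, 1212) = 1 the prime 877 does not ramify.
Legendre symbol by Euler's criterion: (303/877) ≡ 303^438 ≡ 876 (mod 877), i.e. (303/877) = -1.
d is a non-residue mod p, hence 877 remains inert in O_K.

inert — (877) stays prime in O_K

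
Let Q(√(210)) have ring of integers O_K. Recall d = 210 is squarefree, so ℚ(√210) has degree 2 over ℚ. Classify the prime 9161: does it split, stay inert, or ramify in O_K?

splits completely

d = 210 ≡ 2 (mod 4), so O_K = ℤ[√210] and disc(K) = 4d = 840.
Since gcd(9161, 840) = 1 the prime 9161 does not ramify.
Compute (210/9161) via Euler: 210^((9161-1)/2) mod 9161 = 1, so (210/9161) = 1.
Legendre symbol 1 ⇒ 9161 is split.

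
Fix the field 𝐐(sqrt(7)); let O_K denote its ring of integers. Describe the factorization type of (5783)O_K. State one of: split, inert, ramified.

remains prime (inert)

d = 7 ≡ 3 (mod 4), so O_K = ℤ[√7] and disc(K) = 4d = 28.
Since gcd(5783, 28) = 1 the prime 5783 does not ramify.
Legendre symbol by Euler's criterion: (7/5783) ≡ 7^2891 ≡ 5782 (mod 5783), i.e. (7/5783) = -1.
d is a non-residue mod p, hence 5783 remains inert in O_K.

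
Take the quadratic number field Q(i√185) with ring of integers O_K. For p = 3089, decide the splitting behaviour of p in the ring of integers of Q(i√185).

Since -185 ≢ 1 mod 4, the ring of integers is ℤ[√-185] with discriminant 4·(-185) = -740.
3089 ∤ -740, so 3089 is unramified.
Legendre symbol by Euler's criterion: (-185/3089) ≡ (-185)^1544 ≡ 3088 (mod 3089), i.e. (-185/3089) = -1.
(-185/3089) = -1, so 3089 is inert.

remains prime (inert)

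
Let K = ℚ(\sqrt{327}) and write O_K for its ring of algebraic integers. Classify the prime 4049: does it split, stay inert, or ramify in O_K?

327 mod 4 = 3, hence disc K = 4·327 = 1308 and O_K = ℤ[√327].
disc(K) = 1308 is not divisible by 4049; 4049 is unramified.
Compute (327/4049) via Euler: 327^((4049-1)/2) mod 4049 = 4048, so (327/4049) = -1.
(327/4049) = -1, so 4049 is inert.

remains prime (inert)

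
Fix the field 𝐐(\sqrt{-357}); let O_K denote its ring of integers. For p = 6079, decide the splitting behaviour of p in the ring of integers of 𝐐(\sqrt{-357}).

-357 mod 4 = 3, hence disc K = 4·(-357) = -1428 and O_K = ℤ[√-357].
Since gcd(6079, -1428) = 1 the prime 6079 does not ramify.
Compute (-357/6079) via Euler: 5722^((6079-1)/2) mod 6079 = 6078, so (-357/6079) = -1.
d is a non-residue mod p, hence 6079 remains inert in O_K.

inert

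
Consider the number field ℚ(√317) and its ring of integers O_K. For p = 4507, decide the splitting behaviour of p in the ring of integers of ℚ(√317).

4507 remains inert

d = 317 ≡ 1 (mod 4), so O_K = ℤ[(1+√317)/2] and disc(K) = d = 317.
4507 ∤ 317, so 4507 is unramified.
Compute (317/4507) via Euler: 317^((4507-1)/2) mod 4507 = 4506, so (317/4507) = -1.
d is a non-residue mod p, hence 4507 remains inert in O_K.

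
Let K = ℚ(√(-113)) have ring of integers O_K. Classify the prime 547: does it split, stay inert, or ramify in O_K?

p is inert

-113 mod 4 = 3, hence disc K = 4·(-113) = -452 and O_K = ℤ[√-113].
547 ∤ -452, so 547 is unramified.
Compute (-113/547) via Euler: 434^((547-1)/2) mod 547 = 546, so (-113/547) = -1.
Legendre symbol -1 ⇒ 547 is inert.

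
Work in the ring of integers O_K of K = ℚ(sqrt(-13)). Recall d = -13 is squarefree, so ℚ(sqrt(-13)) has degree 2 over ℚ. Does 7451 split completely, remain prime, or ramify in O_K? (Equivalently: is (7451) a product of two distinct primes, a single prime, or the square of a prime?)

split — (7451) = 𝔭₁𝔭₂ with 𝔭₁ ≠ 𝔭₂

d = -13 ≡ 3 (mod 4), so O_K = ℤ[√-13] and disc(K) = 4d = -52.
7451 ∤ -52, so 7451 is unramified.
(-13/7451) = 7438^3725 mod 7451 = 1, giving Legendre symbol 1.
Legendre symbol 1 ⇒ 7451 is split.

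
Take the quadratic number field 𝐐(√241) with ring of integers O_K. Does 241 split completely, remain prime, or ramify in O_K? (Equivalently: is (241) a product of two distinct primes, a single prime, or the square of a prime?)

ramifies in O_K

241 mod 4 = 1, hence disc K = 241 and O_K = ℤ[(1+√241)/2].
disc(K) = 241 = 241·1, so p = 241 is ramified.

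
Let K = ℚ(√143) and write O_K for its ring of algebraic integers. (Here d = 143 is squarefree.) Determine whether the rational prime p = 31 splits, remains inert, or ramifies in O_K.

split

d = 143 ≡ 3 (mod 4), so O_K = ℤ[√143] and disc(K) = 4d = 572.
31 ∤ 572, so 31 is unramified.
Legendre symbol by Euler's criterion: (143/31) ≡ 143^15 ≡ 1 (mod 31), i.e. (143/31) = 1.
Legendre symbol 1 ⇒ 31 is split.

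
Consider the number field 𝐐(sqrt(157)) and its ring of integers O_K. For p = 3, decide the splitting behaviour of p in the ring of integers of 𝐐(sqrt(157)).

Since 157 ≡ 1 mod 4, the ring of integers is ℤ[(1+√157)/2] with discriminant 157.
Since gcd(3, 157) = 1 the prime 3 does not ramify.
Legendre symbol by Euler's criterion: (157/3) ≡ 157^1 ≡ 1 (mod 3), i.e. (157/3) = 1.
d is a quadratic residue mod p, hence 3 splits in O_K.

split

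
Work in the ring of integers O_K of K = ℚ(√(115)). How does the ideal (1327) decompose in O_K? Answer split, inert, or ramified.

d = 115 ≡ 3 (mod 4), so O_K = ℤ[√115] and disc(K) = 4d = 460.
disc(K) = 460 is not divisible by 1327; 1327 is unramified.
Legendre symbol by Euler's criterion: (115/1327) ≡ 115^663 ≡ 1 (mod 1327), i.e. (115/1327) = 1.
Legendre symbol 1 ⇒ 1327 is split.

p splits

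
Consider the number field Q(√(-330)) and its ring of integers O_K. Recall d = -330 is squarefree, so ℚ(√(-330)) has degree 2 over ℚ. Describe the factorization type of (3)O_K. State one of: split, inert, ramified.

d = -330 ≡ 2 (mod 4), so O_K = ℤ[√-330] and disc(K) = 4d = -1320.
Ramification test: 3 | -1320. The prime 3 ramifies in K.

ramifies in O_K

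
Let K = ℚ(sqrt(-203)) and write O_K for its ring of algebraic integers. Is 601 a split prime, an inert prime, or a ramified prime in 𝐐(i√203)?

Since -203 ≡ 1 mod 4, the ring of integers is ℤ[(1+√-203)/2] with discriminant -203.
disc(K) = -203 is not divisible by 601; 601 is unramified.
Legendre symbol by Euler's criterion: (-203/601) ≡ (-203)^300 ≡ 1 (mod 601), i.e. (-203/601) = 1.
Legendre symbol 1 ⇒ 601 is split.

split — (601) = 𝔭₁𝔭₂ with 𝔭₁ ≠ 𝔭₂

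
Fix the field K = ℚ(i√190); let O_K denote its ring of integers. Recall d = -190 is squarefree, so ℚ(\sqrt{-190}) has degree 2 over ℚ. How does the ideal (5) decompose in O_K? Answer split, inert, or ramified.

5 is ramified

Since -190 ≢ 1 mod 4, the ring of integers is ℤ[√-190] with discriminant 4·(-190) = -760.
5 divides disc(K) = -760, so 5 ramifies.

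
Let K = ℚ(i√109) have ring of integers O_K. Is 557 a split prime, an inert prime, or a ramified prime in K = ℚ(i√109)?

split — (557) = 𝔭₁𝔭₂ with 𝔭₁ ≠ 𝔭₂

-109 mod 4 = 3, hence disc K = 4·(-109) = -436 and O_K = ℤ[√-109].
disc(K) = -436 is not divisible by 557; 557 is unramified.
Compute (-109/557) via Euler: 448^((557-1)/2) mod 557 = 1, so (-109/557) = 1.
(-109/557) = 1, so 557 splits.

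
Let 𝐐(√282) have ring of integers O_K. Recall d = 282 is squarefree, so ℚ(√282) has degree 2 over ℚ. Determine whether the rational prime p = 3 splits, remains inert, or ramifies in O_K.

d = 282 ≡ 2 (mod 4), so O_K = ℤ[√282] and disc(K) = 4d = 1128.
3 divides disc(K) = 1128, so 3 ramifies.

ramified — (3) = 𝔭²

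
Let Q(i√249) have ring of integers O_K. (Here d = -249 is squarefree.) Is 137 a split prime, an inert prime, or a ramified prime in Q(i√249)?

split

d = -249 ≡ 3 (mod 4), so O_K = ℤ[√-249] and disc(K) = 4d = -996.
disc(K) = -996 is not divisible by 137; 137 is unramified.
Legendre symbol by Euler's criterion: (-249/137) ≡ (-249)^68 ≡ 1 (mod 137), i.e. (-249/137) = 1.
(-249/137) = 1, so 137 splits.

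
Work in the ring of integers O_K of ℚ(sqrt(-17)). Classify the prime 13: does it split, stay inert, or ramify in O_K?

13 splits in O_K

Since -17 ≢ 1 mod 4, the ring of integers is ℤ[√-17] with discriminant 4·(-17) = -68.
disc(K) = -68 is not divisible by 13; 13 is unramified.
(-17/13) = 9^6 mod 13 = 1, giving Legendre symbol 1.
d is a quadratic residue mod p, hence 13 splits in O_K.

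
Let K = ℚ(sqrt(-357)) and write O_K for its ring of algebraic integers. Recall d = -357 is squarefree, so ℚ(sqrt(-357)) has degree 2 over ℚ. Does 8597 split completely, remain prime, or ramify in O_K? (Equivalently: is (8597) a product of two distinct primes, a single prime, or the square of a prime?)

Since -357 ≢ 1 mod 4, the ring of integers is ℤ[√-357] with discriminant 4·(-357) = -1428.
disc(K) = -1428 is not divisible by 8597; 8597 is unramified.
(-357/8597) = 8240^4298 mod 8597 = 1, giving Legendre symbol 1.
Legendre symbol 1 ⇒ 8597 is split.

8597 splits in O_K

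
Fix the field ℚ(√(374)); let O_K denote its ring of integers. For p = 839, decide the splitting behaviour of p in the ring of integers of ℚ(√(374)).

374 mod 4 = 2, hence disc K = 4·374 = 1496 and O_K = ℤ[√374].
Since gcd(839, 1496) = 1 the prime 839 does not ramify.
Legendre symbol by Euler's criterion: (374/839) ≡ 374^419 ≡ 1 (mod 839), i.e. (374/839) = 1.
d is a quadratic residue mod p, hence 839 splits in O_K.

split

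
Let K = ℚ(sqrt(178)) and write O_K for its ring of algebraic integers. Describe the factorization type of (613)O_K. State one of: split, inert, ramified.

remains prime (inert)

178 mod 4 = 2, hence disc K = 4·178 = 712 and O_K = ℤ[√178].
disc(K) = 712 is not divisible by 613; 613 is unramified.
(178/613) = 178^306 mod 613 = 612, giving Legendre symbol -1.
Legendre symbol -1 ⇒ 613 is inert.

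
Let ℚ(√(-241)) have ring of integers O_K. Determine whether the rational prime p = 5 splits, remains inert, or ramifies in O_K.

5 splits in O_K

d = -241 ≡ 3 (mod 4), so O_K = ℤ[√-241] and disc(K) = 4d = -964.
Since gcd(5, -964) = 1 the prime 5 does not ramify.
(-241/5) = 4^2 mod 5 = 1, giving Legendre symbol 1.
(-241/5) = 1, so 5 splits.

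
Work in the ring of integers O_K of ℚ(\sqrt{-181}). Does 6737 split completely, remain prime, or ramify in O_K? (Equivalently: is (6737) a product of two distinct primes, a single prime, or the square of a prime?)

p is inert

-181 mod 4 = 3, hence disc K = 4·(-181) = -724 and O_K = ℤ[√-181].
6737 ∤ -724, so 6737 is unramified.
Compute (-181/6737) via Euler: 6556^((6737-1)/2) mod 6737 = 6736, so (-181/6737) = -1.
(-181/6737) = -1, so 6737 is inert.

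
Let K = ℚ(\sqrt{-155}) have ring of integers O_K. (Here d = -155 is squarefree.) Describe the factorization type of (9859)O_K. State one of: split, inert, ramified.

d = -155 ≡ 1 (mod 4), so O_K = ℤ[(1+√-155)/2] and disc(K) = d = -155.
Since gcd(9859, -155) = 1 the prime 9859 does not ramify.
(-155/9859) = 9704^4929 mod 9859 = 1, giving Legendre symbol 1.
Legendre symbol 1 ⇒ 9859 is split.

split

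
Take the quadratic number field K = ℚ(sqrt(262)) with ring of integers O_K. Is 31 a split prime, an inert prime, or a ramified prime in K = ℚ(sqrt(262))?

Since 262 ≢ 1 mod 4, the ring of integers is ℤ[√262] with discriminant 4·262 = 1048.
Since gcd(31, 1048) = 1 the prime 31 does not ramify.
Legendre symbol by Euler's criterion: (262/31) ≡ 262^15 ≡ 1 (mod 31), i.e. (262/31) = 1.
(262/31) = 1, so 31 splits.

split — (31) = 𝔭₁𝔭₂ with 𝔭₁ ≠ 𝔭₂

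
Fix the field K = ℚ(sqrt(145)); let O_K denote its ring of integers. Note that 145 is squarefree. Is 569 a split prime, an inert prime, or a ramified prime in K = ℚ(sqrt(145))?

Since 145 ≡ 1 mod 4, the ring of integers is ℤ[(1+√145)/2] with discriminant 145.
569 ∤ 145, so 569 is unramified.
Legendre symbol by Euler's criterion: (145/569) ≡ 145^284 ≡ 568 (mod 569), i.e. (145/569) = -1.
(145/569) = -1, so 569 is inert.

569 remains inert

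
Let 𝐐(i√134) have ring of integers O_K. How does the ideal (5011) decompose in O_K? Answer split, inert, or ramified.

5011 splits in O_K

Since -134 ≢ 1 mod 4, the ring of integers is ℤ[√-134] with discriminant 4·(-134) = -536.
5011 ∤ -536, so 5011 is unramified.
Legendre symbol by Euler's criterion: (-134/5011) ≡ (-134)^2505 ≡ 1 (mod 5011), i.e. (-134/5011) = 1.
Legendre symbol 1 ⇒ 5011 is split.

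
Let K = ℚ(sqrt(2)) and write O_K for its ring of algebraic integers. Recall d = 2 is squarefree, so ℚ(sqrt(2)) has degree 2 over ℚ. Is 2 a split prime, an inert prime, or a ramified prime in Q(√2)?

2 mod 4 = 2, hence disc K = 4·2 = 8 and O_K = ℤ[√2].
2 divides disc(K) = 8, so 2 ramifies.

p ramifies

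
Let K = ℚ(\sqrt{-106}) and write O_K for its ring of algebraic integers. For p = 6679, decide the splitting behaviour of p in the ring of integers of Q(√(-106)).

d = -106 ≡ 2 (mod 4), so O_K = ℤ[√-106] and disc(K) = 4d = -424.
Since gcd(6679, -424) = 1 the prime 6679 does not ramify.
(-106/6679) = 6573^3339 mod 6679 = 6678, giving Legendre symbol -1.
Legendre symbol -1 ⇒ 6679 is inert.

remains prime (inert)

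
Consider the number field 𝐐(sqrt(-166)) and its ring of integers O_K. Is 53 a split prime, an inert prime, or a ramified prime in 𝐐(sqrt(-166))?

Since -166 ≢ 1 mod 4, the ring of integers is ℤ[√-166] with discriminant 4·(-166) = -664.
53 ∤ -664, so 53 is unramified.
(-166/53) = 46^26 mod 53 = 1, giving Legendre symbol 1.
(-166/53) = 1, so 53 splits.

split — (53) = 𝔭₁𝔭₂ with 𝔭₁ ≠ 𝔭₂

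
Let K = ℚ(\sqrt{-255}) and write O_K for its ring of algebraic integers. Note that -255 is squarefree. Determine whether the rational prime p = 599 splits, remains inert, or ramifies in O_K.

p is inert

d = -255 ≡ 1 (mod 4), so O_K = ℤ[(1+√-255)/2] and disc(K) = d = -255.
599 ∤ -255, so 599 is unramified.
(-255/599) = 344^299 mod 599 = 598, giving Legendre symbol -1.
(-255/599) = -1, so 599 is inert.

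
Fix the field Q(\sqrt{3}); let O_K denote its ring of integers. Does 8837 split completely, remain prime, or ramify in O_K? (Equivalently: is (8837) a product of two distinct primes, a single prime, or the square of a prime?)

d = 3 ≡ 3 (mod 4), so O_K = ℤ[√3] and disc(K) = 4d = 12.
Since gcd(8837, 12) = 1 the prime 8837 does not ramify.
Legendre symbol by Euler's criterion: (3/8837) ≡ 3^4418 ≡ 8836 (mod 8837), i.e. (3/8837) = -1.
(3/8837) = -1, so 8837 is inert.

remains prime (inert)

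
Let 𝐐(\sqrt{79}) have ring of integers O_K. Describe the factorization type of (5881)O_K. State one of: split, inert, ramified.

Since 79 ≢ 1 mod 4, the ring of integers is ℤ[√79] with discriminant 4·79 = 316.
Since gcd(5881, 316) = 1 the prime 5881 does not ramify.
(79/5881) = 79^2940 mod 5881 = 5880, giving Legendre symbol -1.
Legendre symbol -1 ⇒ 5881 is inert.

inert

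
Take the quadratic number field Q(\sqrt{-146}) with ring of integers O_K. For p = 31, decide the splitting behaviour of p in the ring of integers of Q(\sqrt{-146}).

d = -146 ≡ 2 (mod 4), so O_K = ℤ[√-146] and disc(K) = 4d = -584.
31 ∤ -584, so 31 is unramified.
Legendre symbol by Euler's criterion: (-146/31) ≡ (-146)^15 ≡ 1 (mod 31), i.e. (-146/31) = 1.
Legendre symbol 1 ⇒ 31 is split.

splits completely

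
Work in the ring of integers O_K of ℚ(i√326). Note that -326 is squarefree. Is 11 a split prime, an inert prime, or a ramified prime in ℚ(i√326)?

Since -326 ≢ 1 mod 4, the ring of integers is ℤ[√-326] with discriminant 4·(-326) = -1304.
Since gcd(11, -1304) = 1 the prime 11 does not ramify.
Euler's criterion: (-326)^5 mod 11 = 1. Thus (-326|11) = 1.
Legendre symbol 1 ⇒ 11 is split.

splits completely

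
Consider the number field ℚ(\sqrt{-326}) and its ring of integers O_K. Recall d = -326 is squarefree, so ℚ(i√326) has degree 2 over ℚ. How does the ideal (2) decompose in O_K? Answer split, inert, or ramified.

Since -326 ≢ 1 mod 4, the ring of integers is ℤ[√-326] with discriminant 4·(-326) = -1304.
2 divides disc(K) = -1304, so 2 ramifies.

p ramifies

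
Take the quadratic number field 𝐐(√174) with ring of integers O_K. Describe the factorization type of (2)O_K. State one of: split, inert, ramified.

174 mod 4 = 2, hence disc K = 4·174 = 696 and O_K = ℤ[√174].
2 divides disc(K) = 696, so 2 ramifies.

p ramifies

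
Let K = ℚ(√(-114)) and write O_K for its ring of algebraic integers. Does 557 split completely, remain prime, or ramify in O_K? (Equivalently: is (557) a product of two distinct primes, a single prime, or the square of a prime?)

split — (557) = 𝔭₁𝔭₂ with 𝔭₁ ≠ 𝔭₂

d = -114 ≡ 2 (mod 4), so O_K = ℤ[√-114] and disc(K) = 4d = -456.
557 ∤ -456, so 557 is unramified.
(-114/557) = 443^278 mod 557 = 1, giving Legendre symbol 1.
(-114/557) = 1, so 557 splits.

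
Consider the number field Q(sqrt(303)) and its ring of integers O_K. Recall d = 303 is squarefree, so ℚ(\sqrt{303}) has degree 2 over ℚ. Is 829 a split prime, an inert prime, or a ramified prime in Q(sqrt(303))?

303 mod 4 = 3, hence disc K = 4·303 = 1212 and O_K = ℤ[√303].
829 ∤ 1212, so 829 is unramified.
Euler's criterion: 303^414 mod 829 = 1. Thus (303|829) = 1.
d is a quadratic residue mod p, hence 829 splits in O_K.

split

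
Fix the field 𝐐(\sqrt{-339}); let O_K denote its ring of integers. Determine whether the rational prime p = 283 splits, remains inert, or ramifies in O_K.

-339 mod 4 = 1, hence disc K = -339 and O_K = ℤ[(1+√-339)/2].
283 ∤ -339, so 283 is unramified.
Compute (-339/283) via Euler: 227^((283-1)/2) mod 283 = 1, so (-339/283) = 1.
Legendre symbol 1 ⇒ 283 is split.

p splits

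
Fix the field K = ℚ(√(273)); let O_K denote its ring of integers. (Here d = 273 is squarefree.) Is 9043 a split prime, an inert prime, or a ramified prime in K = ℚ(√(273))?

Since 273 ≡ 1 mod 4, the ring of integers is ℤ[(1+√273)/2] with discriminant 273.
Since gcd(9043, 273) = 1 the prime 9043 does not ramify.
Euler's criterion: 273^4521 mod 9043 = 1. Thus (273|9043) = 1.
(273/9043) = 1, so 9043 splits.

splits completely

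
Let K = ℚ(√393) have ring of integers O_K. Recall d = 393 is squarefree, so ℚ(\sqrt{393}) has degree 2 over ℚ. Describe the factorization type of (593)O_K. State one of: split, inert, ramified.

split

Since 393 ≡ 1 mod 4, the ring of integers is ℤ[(1+√393)/2] with discriminant 393.
593 ∤ 393, so 593 is unramified.
Euler's criterion: 393^296 mod 593 = 1. Thus (393|593) = 1.
(393/593) = 1, so 593 splits.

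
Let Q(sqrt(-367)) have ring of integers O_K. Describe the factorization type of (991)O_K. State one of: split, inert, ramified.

d = -367 ≡ 1 (mod 4), so O_K = ℤ[(1+√-367)/2] and disc(K) = d = -367.
Since gcd(991, -367) = 1 the prime 991 does not ramify.
(-367/991) = 624^495 mod 991 = 990, giving Legendre symbol -1.
d is a non-residue mod p, hence 991 remains inert in O_K.

p is inert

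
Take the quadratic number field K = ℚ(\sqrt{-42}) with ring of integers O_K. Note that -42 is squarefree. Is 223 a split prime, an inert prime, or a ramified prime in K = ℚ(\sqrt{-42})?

splits completely

Since -42 ≢ 1 mod 4, the ring of integers is ℤ[√-42] with discriminant 4·(-42) = -168.
disc(K) = -168 is not divisible by 223; 223 is unramified.
(-42/223) = 181^111 mod 223 = 1, giving Legendre symbol 1.
d is a quadratic residue mod p, hence 223 splits in O_K.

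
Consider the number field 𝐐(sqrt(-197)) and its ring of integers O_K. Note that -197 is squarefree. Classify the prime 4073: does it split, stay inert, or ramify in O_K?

-197 mod 4 = 3, hence disc K = 4·(-197) = -788 and O_K = ℤ[√-197].
Since gcd(4073, -788) = 1 the prime 4073 does not ramify.
(-197/4073) = 3876^2036 mod 4073 = 1, giving Legendre symbol 1.
(-197/4073) = 1, so 4073 splits.

4073 splits in O_K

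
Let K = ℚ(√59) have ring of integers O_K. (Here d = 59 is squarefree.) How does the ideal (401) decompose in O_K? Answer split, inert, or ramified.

59 mod 4 = 3, hence disc K = 4·59 = 236 and O_K = ℤ[√59].
disc(K) = 236 is not divisible by 401; 401 is unramified.
Euler's criterion: 59^200 mod 401 = 400. Thus (59|401) = -1.
(59/401) = -1, so 401 is inert.

inert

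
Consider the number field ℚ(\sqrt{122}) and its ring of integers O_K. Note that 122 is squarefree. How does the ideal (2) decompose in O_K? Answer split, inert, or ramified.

122 mod 4 = 2, hence disc K = 4·122 = 488 and O_K = ℤ[√122].
Ramification test: 2 | 488. The prime 2 ramifies in K.

p ramifies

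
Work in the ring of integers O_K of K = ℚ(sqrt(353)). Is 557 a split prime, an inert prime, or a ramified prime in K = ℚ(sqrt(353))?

Since 353 ≡ 1 mod 4, the ring of integers is ℤ[(1+√353)/2] with discriminant 353.
557 ∤ 353, so 557 is unramified.
Compute (353/557) via Euler: 353^((557-1)/2) mod 557 = 556, so (353/557) = -1.
Legendre symbol -1 ⇒ 557 is inert.

inert — (557) stays prime in O_K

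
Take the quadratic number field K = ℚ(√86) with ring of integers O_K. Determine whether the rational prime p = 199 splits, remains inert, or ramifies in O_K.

splits completely

d = 86 ≡ 2 (mod 4), so O_K = ℤ[√86] and disc(K) = 4d = 344.
disc(K) = 344 is not divisible by 199; 199 is unramified.
Compute (86/199) via Euler: 86^((199-1)/2) mod 199 = 1, so (86/199) = 1.
d is a quadratic residue mod p, hence 199 splits in O_K.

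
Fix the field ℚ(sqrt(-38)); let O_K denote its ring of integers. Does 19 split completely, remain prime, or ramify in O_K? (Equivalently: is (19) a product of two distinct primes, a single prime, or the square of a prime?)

ramifies in O_K

-38 mod 4 = 2, hence disc K = 4·(-38) = -152 and O_K = ℤ[√-38].
19 divides disc(K) = -152, so 19 ramifies.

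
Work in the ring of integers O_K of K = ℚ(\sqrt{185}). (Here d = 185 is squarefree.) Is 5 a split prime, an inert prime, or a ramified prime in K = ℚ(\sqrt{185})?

p ramifies

d = 185 ≡ 1 (mod 4), so O_K = ℤ[(1+√185)/2] and disc(K) = d = 185.
Ramification test: 5 | 185. The prime 5 ramifies in K.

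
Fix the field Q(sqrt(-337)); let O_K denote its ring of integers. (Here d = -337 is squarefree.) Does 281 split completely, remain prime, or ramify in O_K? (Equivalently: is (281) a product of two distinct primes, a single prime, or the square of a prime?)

d = -337 ≡ 3 (mod 4), so O_K = ℤ[√-337] and disc(K) = 4d = -1348.
281 ∤ -1348, so 281 is unramified.
(-337/281) = 225^140 mod 281 = 1, giving Legendre symbol 1.
d is a quadratic residue mod p, hence 281 splits in O_K.

281 splits in O_K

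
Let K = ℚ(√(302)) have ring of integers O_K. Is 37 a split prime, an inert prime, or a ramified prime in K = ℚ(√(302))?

37 remains inert

302 mod 4 = 2, hence disc K = 4·302 = 1208 and O_K = ℤ[√302].
Since gcd(37, 1208) = 1 the prime 37 does not ramify.
Compute (302/37) via Euler: 6^((37-1)/2) mod 37 = 36, so (302/37) = -1.
(302/37) = -1, so 37 is inert.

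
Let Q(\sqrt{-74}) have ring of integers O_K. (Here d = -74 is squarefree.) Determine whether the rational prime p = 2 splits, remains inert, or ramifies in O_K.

ramified

-74 mod 4 = 2, hence disc K = 4·(-74) = -296 and O_K = ℤ[√-74].
Ramification test: 2 | -296. The prime 2 ramifies in K.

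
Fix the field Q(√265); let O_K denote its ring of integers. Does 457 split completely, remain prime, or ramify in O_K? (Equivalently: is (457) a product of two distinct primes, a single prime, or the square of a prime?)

457 splits in O_K

Since 265 ≡ 1 mod 4, the ring of integers is ℤ[(1+√265)/2] with discriminant 265.
457 ∤ 265, so 457 is unramified.
Compute (265/457) via Euler: 265^((457-1)/2) mod 457 = 1, so (265/457) = 1.
d is a quadratic residue mod p, hence 457 splits in O_K.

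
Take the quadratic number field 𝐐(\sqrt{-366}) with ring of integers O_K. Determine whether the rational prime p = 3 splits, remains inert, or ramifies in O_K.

d = -366 ≡ 2 (mod 4), so O_K = ℤ[√-366] and disc(K) = 4d = -1464.
Ramification test: 3 | -1464. The prime 3 ramifies in K.

ramified — (3) = 𝔭²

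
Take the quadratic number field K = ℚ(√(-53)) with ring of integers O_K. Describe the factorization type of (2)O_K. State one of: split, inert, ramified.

-53 mod 4 = 3, hence disc K = 4·(-53) = -212 and O_K = ℤ[√-53].
disc(K) = -212 = 2·(-106), so p = 2 is ramified.

2 is ramified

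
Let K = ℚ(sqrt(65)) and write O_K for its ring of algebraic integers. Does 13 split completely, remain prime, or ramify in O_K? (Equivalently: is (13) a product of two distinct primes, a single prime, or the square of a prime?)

Since 65 ≡ 1 mod 4, the ring of integers is ℤ[(1+√65)/2] with discriminant 65.
Ramification test: 13 | 65. The prime 13 ramifies in K.

p ramifies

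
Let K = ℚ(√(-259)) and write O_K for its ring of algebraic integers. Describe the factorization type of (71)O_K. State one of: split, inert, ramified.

splits completely

d = -259 ≡ 1 (mod 4), so O_K = ℤ[(1+√-259)/2] and disc(K) = d = -259.
71 ∤ -259, so 71 is unramified.
Euler's criterion: (-259)^35 mod 71 = 1. Thus (-259|71) = 1.
(-259/71) = 1, so 71 splits.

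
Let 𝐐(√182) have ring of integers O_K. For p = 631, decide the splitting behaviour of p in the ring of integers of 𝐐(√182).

split — (631) = 𝔭₁𝔭₂ with 𝔭₁ ≠ 𝔭₂

d = 182 ≡ 2 (mod 4), so O_K = ℤ[√182] and disc(K) = 4d = 728.
631 ∤ 728, so 631 is unramified.
Compute (182/631) via Euler: 182^((631-1)/2) mod 631 = 1, so (182/631) = 1.
(182/631) = 1, so 631 splits.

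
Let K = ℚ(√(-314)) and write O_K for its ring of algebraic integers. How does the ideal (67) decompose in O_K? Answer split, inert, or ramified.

p splits

Since -314 ≢ 1 mod 4, the ring of integers is ℤ[√-314] with discriminant 4·(-314) = -1256.
67 ∤ -1256, so 67 is unramified.
Euler's criterion: (-314)^33 mod 67 = 1. Thus (-314|67) = 1.
Legendre symbol 1 ⇒ 67 is split.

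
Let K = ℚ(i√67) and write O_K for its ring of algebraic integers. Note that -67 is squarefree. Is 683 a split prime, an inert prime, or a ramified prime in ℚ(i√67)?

683 remains inert

d = -67 ≡ 1 (mod 4), so O_K = ℤ[(1+√-67)/2] and disc(K) = d = -67.
683 ∤ -67, so 683 is unramified.
(-67/683) = 616^341 mod 683 = 682, giving Legendre symbol -1.
(-67/683) = -1, so 683 is inert.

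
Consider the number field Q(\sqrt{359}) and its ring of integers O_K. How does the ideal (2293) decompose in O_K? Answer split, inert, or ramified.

d = 359 ≡ 3 (mod 4), so O_K = ℤ[√359] and disc(K) = 4d = 1436.
Since gcd(2293, 1436) = 1 the prime 2293 does not ramify.
Legendre symbol by Euler's criterion: (359/2293) ≡ 359^1146 ≡ 2292 (mod 2293), i.e. (359/2293) = -1.
d is a non-residue mod p, hence 2293 remains inert in O_K.

2293 remains inert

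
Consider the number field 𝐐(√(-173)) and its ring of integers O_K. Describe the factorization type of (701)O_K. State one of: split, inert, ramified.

Since -173 ≢ 1 mod 4, the ring of integers is ℤ[√-173] with discriminant 4·(-173) = -692.
701 ∤ -692, so 701 is unramified.
Legendre symbol by Euler's criterion: (-173/701) ≡ (-173)^350 ≡ 1 (mod 701), i.e. (-173/701) = 1.
Legendre symbol 1 ⇒ 701 is split.

701 splits in O_K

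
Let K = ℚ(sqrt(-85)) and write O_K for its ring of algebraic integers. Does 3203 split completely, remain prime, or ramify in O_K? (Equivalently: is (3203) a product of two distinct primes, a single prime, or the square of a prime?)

-85 mod 4 = 3, hence disc K = 4·(-85) = -340 and O_K = ℤ[√-85].
Since gcd(3203, -340) = 1 the prime 3203 does not ramify.
Legendre symbol by Euler's criterion: (-85/3203) ≡ (-85)^1601 ≡ 3202 (mod 3203), i.e. (-85/3203) = -1.
Legendre symbol -1 ⇒ 3203 is inert.

inert — (3203) stays prime in O_K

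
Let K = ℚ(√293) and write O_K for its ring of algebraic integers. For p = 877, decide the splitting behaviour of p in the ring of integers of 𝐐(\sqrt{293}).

p is inert

d = 293 ≡ 1 (mod 4), so O_K = ℤ[(1+√293)/2] and disc(K) = d = 293.
877 ∤ 293, so 877 is unramified.
Euler's criterion: 293^438 mod 877 = 876. Thus (293|877) = -1.
Legendre symbol -1 ⇒ 877 is inert.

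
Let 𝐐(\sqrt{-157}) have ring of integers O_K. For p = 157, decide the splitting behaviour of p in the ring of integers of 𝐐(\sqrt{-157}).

-157 mod 4 = 3, hence disc K = 4·(-157) = -628 and O_K = ℤ[√-157].
157 divides disc(K) = -628, so 157 ramifies.

ramified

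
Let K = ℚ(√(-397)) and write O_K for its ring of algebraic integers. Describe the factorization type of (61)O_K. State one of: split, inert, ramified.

d = -397 ≡ 3 (mod 4), so O_K = ℤ[√-397] and disc(K) = 4d = -1588.
Since gcd(61, -1588) = 1 the prime 61 does not ramify.
Compute (-397/61) via Euler: 30^((61-1)/2) mod 61 = 60, so (-397/61) = -1.
d is a non-residue mod p, hence 61 remains inert in O_K.

61 remains inert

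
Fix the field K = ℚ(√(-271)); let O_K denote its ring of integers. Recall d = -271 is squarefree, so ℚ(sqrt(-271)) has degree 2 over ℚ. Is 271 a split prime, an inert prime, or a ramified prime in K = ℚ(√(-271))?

ramifies in O_K

-271 mod 4 = 1, hence disc K = -271 and O_K = ℤ[(1+√-271)/2].
disc(K) = -271 = 271·(-1), so p = 271 is ramified.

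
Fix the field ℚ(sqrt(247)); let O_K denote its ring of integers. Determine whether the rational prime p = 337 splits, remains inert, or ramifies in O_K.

remains prime (inert)

d = 247 ≡ 3 (mod 4), so O_K = ℤ[√247] and disc(K) = 4d = 988.
337 ∤ 988, so 337 is unramified.
Legendre symbol by Euler's criterion: (247/337) ≡ 247^168 ≡ 336 (mod 337), i.e. (247/337) = -1.
d is a non-residue mod p, hence 337 remains inert in O_K.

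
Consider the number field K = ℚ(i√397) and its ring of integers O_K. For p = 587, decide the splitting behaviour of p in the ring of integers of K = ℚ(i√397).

Since -397 ≢ 1 mod 4, the ring of integers is ℤ[√-397] with discriminant 4·(-397) = -1588.
disc(K) = -1588 is not divisible by 587; 587 is unramified.
Euler's criterion: (-397)^293 mod 587 = 586. Thus (-397|587) = -1.
d is a non-residue mod p, hence 587 remains inert in O_K.

587 remains inert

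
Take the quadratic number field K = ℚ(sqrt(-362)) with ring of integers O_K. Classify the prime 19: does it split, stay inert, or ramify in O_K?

Since -362 ≢ 1 mod 4, the ring of integers is ℤ[√-362] with discriminant 4·(-362) = -1448.
19 ∤ -1448, so 19 is unramified.
Legendre symbol by Euler's criterion: (-362/19) ≡ (-362)^9 ≡ 18 (mod 19), i.e. (-362/19) = -1.
d is a non-residue mod p, hence 19 remains inert in O_K.

remains prime (inert)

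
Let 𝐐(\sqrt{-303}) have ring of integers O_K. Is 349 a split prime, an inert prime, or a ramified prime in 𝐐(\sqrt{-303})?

p is inert

-303 mod 4 = 1, hence disc K = -303 and O_K = ℤ[(1+√-303)/2].
disc(K) = -303 is not divisible by 349; 349 is unramified.
(-303/349) = 46^174 mod 349 = 348, giving Legendre symbol -1.
d is a non-residue mod p, hence 349 remains inert in O_K.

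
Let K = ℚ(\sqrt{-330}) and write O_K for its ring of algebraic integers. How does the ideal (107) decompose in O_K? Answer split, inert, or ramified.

d = -330 ≡ 2 (mod 4), so O_K = ℤ[√-330] and disc(K) = 4d = -1320.
disc(K) = -1320 is not divisible by 107; 107 is unramified.
Compute (-330/107) via Euler: 98^((107-1)/2) mod 107 = 106, so (-330/107) = -1.
Legendre symbol -1 ⇒ 107 is inert.

inert — (107) stays prime in O_K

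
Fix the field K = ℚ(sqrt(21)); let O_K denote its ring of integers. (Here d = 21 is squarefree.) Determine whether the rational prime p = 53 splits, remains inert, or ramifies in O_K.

21 mod 4 = 1, hence disc K = 21 and O_K = ℤ[(1+√21)/2].
Since gcd(53, 21) = 1 the prime 53 does not ramify.
(21/53) = 21^26 mod 53 = 52, giving Legendre symbol -1.
d is a non-residue mod p, hence 53 remains inert in O_K.

remains prime (inert)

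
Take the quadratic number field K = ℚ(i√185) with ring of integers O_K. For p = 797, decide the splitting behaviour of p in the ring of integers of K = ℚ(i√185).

Since -185 ≢ 1 mod 4, the ring of integers is ℤ[√-185] with discriminant 4·(-185) = -740.
disc(K) = -740 is not divisible by 797; 797 is unramified.
Legendre symbol by Euler's criterion: (-185/797) ≡ (-185)^398 ≡ 1 (mod 797), i.e. (-185/797) = 1.
d is a quadratic residue mod p, hence 797 splits in O_K.

splits completely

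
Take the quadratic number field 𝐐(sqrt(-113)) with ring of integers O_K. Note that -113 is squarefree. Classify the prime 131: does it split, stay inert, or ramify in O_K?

Since -113 ≢ 1 mod 4, the ring of integers is ℤ[√-113] with discriminant 4·(-113) = -452.
131 ∤ -452, so 131 is unramified.
Euler's criterion: (-113)^65 mod 131 = 130. Thus (-113|131) = -1.
(-113/131) = -1, so 131 is inert.

inert — (131) stays prime in O_K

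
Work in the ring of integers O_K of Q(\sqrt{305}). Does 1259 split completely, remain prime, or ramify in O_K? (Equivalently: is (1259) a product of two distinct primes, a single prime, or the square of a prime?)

d = 305 ≡ 1 (mod 4), so O_K = ℤ[(1+√305)/2] and disc(K) = d = 305.
disc(K) = 305 is not divisible by 1259; 1259 is unramified.
Euler's criterion: 305^629 mod 1259 = 1. Thus (305|1259) = 1.
Legendre symbol 1 ⇒ 1259 is split.

p splits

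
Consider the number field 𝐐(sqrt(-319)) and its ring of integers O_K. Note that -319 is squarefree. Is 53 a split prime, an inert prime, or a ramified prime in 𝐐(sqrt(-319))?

splits completely

-319 mod 4 = 1, hence disc K = -319 and O_K = ℤ[(1+√-319)/2].
Since gcd(53, -319) = 1 the prime 53 does not ramify.
Euler's criterion: (-319)^26 mod 53 = 1. Thus (-319|53) = 1.
(-319/53) = 1, so 53 splits.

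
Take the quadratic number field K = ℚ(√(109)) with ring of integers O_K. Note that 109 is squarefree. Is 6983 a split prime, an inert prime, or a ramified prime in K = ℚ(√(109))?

splits completely

d = 109 ≡ 1 (mod 4), so O_K = ℤ[(1+√109)/2] and disc(K) = d = 109.
6983 ∤ 109, so 6983 is unramified.
Legendre symbol by Euler's criterion: (109/6983) ≡ 109^3491 ≡ 1 (mod 6983), i.e. (109/6983) = 1.
d is a quadratic residue mod p, hence 6983 splits in O_K.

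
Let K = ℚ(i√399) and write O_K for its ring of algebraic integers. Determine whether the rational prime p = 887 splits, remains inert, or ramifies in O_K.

d = -399 ≡ 1 (mod 4), so O_K = ℤ[(1+√-399)/2] and disc(K) = d = -399.
887 ∤ -399, so 887 is unramified.
Legendre symbol by Euler's criterion: (-399/887) ≡ (-399)^443 ≡ 886 (mod 887), i.e. (-399/887) = -1.
d is a non-residue mod p, hence 887 remains inert in O_K.

remains prime (inert)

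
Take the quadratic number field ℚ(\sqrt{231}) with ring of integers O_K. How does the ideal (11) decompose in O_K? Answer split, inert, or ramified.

ramified

d = 231 ≡ 3 (mod 4), so O_K = ℤ[√231] and disc(K) = 4d = 924.
11 divides disc(K) = 924, so 11 ramifies.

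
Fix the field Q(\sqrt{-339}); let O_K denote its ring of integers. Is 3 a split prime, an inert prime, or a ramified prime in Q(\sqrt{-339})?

-339 mod 4 = 1, hence disc K = -339 and O_K = ℤ[(1+√-339)/2].
Ramification test: 3 | -339. The prime 3 ramifies in K.

ramified — (3) = 𝔭²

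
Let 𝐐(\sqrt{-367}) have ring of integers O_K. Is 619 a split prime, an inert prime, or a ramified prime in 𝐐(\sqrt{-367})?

Since -367 ≡ 1 mod 4, the ring of integers is ℤ[(1+√-367)/2] with discriminant -367.
619 ∤ -367, so 619 is unramified.
Compute (-367/619) via Euler: 252^((619-1)/2) mod 619 = 1, so (-367/619) = 1.
(-367/619) = 1, so 619 splits.

p splits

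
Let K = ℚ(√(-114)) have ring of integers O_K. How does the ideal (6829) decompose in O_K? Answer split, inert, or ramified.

6829 splits in O_K

d = -114 ≡ 2 (mod 4), so O_K = ℤ[√-114] and disc(K) = 4d = -456.
Since gcd(6829, -456) = 1 the prime 6829 does not ramify.
(-114/6829) = 6715^3414 mod 6829 = 1, giving Legendre symbol 1.
(-114/6829) = 1, so 6829 splits.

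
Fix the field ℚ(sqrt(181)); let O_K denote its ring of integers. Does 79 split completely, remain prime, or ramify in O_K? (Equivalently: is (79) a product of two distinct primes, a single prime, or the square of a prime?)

p splits

Since 181 ≡ 1 mod 4, the ring of integers is ℤ[(1+√181)/2] with discriminant 181.
79 ∤ 181, so 79 is unramified.
Euler's criterion: 181^39 mod 79 = 1. Thus (181|79) = 1.
d is a quadratic residue mod p, hence 79 splits in O_K.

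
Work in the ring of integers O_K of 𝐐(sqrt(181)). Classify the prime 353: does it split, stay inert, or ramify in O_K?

181 mod 4 = 1, hence disc K = 181 and O_K = ℤ[(1+√181)/2].
disc(K) = 181 is not divisible by 353; 353 is unramified.
Euler's criterion: 181^176 mod 353 = 1. Thus (181|353) = 1.
(181/353) = 1, so 353 splits.

splits completely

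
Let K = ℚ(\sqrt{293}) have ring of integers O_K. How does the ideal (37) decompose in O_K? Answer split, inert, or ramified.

splits completely

d = 293 ≡ 1 (mod 4), so O_K = ℤ[(1+√293)/2] and disc(K) = d = 293.
disc(K) = 293 is not divisible by 37; 37 is unramified.
Euler's criterion: 293^18 mod 37 = 1. Thus (293|37) = 1.
d is a quadratic residue mod p, hence 37 splits in O_K.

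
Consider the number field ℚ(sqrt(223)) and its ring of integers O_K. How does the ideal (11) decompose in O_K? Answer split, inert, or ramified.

Since 223 ≢ 1 mod 4, the ring of integers is ℤ[√223] with discriminant 4·223 = 892.
Since gcd(11, 892) = 1 the prime 11 does not ramify.
Euler's criterion: 223^5 mod 11 = 1. Thus (223|11) = 1.
d is a quadratic residue mod p, hence 11 splits in O_K.

p splits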